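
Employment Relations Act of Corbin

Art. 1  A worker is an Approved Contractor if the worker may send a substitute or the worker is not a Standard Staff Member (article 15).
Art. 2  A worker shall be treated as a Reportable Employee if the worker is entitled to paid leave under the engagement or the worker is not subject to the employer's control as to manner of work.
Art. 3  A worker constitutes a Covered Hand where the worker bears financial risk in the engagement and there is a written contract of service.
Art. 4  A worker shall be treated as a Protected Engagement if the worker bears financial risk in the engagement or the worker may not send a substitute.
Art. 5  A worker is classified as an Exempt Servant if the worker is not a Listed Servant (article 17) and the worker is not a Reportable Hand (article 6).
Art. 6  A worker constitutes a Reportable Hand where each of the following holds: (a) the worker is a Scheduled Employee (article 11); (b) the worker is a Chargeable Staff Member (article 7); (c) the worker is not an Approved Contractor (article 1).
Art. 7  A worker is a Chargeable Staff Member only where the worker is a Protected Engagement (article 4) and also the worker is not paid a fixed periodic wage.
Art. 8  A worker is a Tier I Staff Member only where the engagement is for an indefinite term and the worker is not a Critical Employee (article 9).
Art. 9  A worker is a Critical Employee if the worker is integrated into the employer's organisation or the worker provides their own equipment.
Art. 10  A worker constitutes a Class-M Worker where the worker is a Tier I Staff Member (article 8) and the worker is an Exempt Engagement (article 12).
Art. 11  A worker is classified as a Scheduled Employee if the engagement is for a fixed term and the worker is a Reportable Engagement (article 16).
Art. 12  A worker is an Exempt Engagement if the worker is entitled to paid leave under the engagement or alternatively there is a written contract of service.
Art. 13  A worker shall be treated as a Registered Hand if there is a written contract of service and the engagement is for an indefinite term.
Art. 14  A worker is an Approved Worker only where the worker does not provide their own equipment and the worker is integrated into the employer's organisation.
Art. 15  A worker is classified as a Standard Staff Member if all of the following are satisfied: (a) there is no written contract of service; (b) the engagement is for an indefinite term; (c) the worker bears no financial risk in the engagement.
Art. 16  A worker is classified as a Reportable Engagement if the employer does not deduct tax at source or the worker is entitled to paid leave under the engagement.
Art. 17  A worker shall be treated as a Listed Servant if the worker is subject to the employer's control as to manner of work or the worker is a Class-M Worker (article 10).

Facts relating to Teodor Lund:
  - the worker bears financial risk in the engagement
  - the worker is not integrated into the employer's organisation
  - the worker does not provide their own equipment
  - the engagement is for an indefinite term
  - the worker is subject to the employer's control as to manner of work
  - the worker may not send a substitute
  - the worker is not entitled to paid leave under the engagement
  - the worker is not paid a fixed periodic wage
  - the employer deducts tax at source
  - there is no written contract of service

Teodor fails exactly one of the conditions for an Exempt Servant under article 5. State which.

Listed Servant

article 9 — Critical Employee: [the worker is integrated into the employer's organisation? no] OR [the worker provides their own equipment? no] → not satisfied.
article 8 — Tier I Staff Member: [the engagement is for an indefinite term? yes] AND [not a Critical Employee (article 9)? yes] → satisfied.
article 12 — Exempt Engagement: [the worker is entitled to paid leave under the engagement? no] OR [there is a written contract of service? no] → not satisfied.
article 10 — Class-M Worker: [Tier I Staff Member (article 8)? yes] AND [Exempt Engagement (article 12)? no] → not satisfied.
article 17 — Listed Servant: [the worker is subject to the employer's control as to manner of work? yes] OR [Class-M Worker (article 10)? no] → satisfied.
article 16 — Reportable Engagement: [the employer does not deduct tax at source? no] OR [the worker is entitled to paid leave under the engagement? no] → not satisfied.
article 11 — Scheduled Employee: [the engagement is for a fixed term? no] AND [Reportable Engagement (article 16)? no] → not satisfied.
article 4 — Protected Engagement: [the worker bears financial risk in the engagement? yes] OR [the worker may not send a substitute? yes] → satisfied.
article 7 — Chargeable Staff Member: [Protected Engagement (article 4)? yes] AND [the worker is not paid a fixed periodic wage? yes] → satisfied.
article 15 — Standard Staff Member: [there is no written contract of service? yes] AND [the engagement is for an indefinite term? yes] AND [the worker bears no financial risk in the engagement? no] → not satisfied.
article 1 — Approved Contractor: [the worker may send a substitute? no] OR [not a Standard Staff Member (article 15)? yes] → satisfied.
article 6 — Reportable Hand: [Scheduled Employee (article 11)? no] AND [Chargeable Staff Member (article 7)? yes] AND [not an Approved Contractor (article 1)? no] → not satisfied.
article 5 — Exempt Servant: [not a Listed Servant (article 17)? no] AND [not a Reportable Hand (article 6)? yes] → not satisfied.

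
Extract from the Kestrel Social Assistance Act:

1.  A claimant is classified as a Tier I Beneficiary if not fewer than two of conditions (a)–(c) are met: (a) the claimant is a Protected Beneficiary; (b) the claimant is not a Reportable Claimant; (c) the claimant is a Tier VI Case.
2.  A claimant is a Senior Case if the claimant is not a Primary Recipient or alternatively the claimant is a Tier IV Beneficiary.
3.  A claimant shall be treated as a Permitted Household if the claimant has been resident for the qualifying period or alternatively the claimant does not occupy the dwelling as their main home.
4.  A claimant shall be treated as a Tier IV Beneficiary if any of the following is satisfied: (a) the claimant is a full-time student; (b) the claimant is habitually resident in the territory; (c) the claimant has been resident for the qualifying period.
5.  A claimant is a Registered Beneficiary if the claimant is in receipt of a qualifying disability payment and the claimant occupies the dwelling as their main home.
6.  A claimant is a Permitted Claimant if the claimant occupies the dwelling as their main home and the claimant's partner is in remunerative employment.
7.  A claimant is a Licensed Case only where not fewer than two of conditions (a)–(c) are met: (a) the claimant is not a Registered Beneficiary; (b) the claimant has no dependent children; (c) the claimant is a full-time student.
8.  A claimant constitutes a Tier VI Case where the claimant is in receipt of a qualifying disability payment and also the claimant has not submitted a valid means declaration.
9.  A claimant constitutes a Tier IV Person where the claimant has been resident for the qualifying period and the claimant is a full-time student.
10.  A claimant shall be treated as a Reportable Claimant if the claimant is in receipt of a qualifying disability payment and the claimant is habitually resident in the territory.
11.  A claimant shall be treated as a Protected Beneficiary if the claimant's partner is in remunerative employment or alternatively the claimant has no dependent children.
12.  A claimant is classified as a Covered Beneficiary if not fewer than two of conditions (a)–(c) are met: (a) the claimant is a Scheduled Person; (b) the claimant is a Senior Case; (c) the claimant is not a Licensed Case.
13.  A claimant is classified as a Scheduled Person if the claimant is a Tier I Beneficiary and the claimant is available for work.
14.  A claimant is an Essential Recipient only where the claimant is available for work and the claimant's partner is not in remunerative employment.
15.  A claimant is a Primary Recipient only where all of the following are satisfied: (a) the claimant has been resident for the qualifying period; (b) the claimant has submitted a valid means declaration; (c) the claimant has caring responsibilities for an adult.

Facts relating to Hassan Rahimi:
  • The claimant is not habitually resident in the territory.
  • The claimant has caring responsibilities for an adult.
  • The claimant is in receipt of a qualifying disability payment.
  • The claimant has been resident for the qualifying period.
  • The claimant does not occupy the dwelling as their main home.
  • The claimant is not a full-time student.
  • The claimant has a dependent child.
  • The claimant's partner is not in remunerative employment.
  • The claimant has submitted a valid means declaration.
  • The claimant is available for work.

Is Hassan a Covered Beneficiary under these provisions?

Yes

Under paragraph 11: the claimant's partner is in remunerative employment? no; or the claimant has no dependent children? no. So the claimant is not a Protected Beneficiary.
Under paragraph 10: the claimant is in receipt of a qualifying disability payment? yes; and the claimant is habitually resident in the territory? no. So the claimant is not a Reportable Claimant.
Under paragraph 8: the claimant is in receipt of a qualifying disability payment? yes; and the claimant has not submitted a valid means declaration? no. So the claimant is not a Tier VI Case.
Under paragraph 1: Protected Beneficiary (paragraph 11)? no; not a Reportable Claimant (paragraph 10)? yes; Tier VI Case (paragraph 8)? no — 1 of 3 hold (need ≥2) → not satisfied.
Under paragraph 13: Tier I Beneficiary (paragraph 1)? no; and the claimant is available for work? yes. So the claimant is not a Scheduled Person.
Under paragraph 15: the claimant has been resident for the qualifying period? yes; and the claimant has submitted a valid means declaration? yes; and the claimant has caring responsibilities for an adult? yes. So the claimant is a Primary Recipient.
Under paragraph 4: the claimant is a full-time student? no; or the claimant is habitually resident in the territory? no; or the claimant has been resident for the qualifying period? yes. So the claimant is a Tier IV Beneficiary.
Under paragraph 2: not a Primary Recipient (paragraph 15)? no; or Tier IV Beneficiary (paragraph 4)? yes. So the claimant is a Senior Case.
Under paragraph 5: the claimant is in receipt of a qualifying disability payment? yes; and the claimant occupies the dwelling as their main home? no. So the claimant is not a Registered Beneficiary.
Under paragraph 7: not a Registered Beneficiary (paragraph 5)? yes; the claimant has no dependent children? no; the claimant is a full-time student? no — 1 of 3 hold (need ≥2) → not satisfied.
Under paragraph 12: Scheduled Person (paragraph 13)? no; Senior Case (paragraph 2)? yes; not a Licensed Case (paragraph 7)? yes — 2 of 3 hold (need ≥2) → satisfied.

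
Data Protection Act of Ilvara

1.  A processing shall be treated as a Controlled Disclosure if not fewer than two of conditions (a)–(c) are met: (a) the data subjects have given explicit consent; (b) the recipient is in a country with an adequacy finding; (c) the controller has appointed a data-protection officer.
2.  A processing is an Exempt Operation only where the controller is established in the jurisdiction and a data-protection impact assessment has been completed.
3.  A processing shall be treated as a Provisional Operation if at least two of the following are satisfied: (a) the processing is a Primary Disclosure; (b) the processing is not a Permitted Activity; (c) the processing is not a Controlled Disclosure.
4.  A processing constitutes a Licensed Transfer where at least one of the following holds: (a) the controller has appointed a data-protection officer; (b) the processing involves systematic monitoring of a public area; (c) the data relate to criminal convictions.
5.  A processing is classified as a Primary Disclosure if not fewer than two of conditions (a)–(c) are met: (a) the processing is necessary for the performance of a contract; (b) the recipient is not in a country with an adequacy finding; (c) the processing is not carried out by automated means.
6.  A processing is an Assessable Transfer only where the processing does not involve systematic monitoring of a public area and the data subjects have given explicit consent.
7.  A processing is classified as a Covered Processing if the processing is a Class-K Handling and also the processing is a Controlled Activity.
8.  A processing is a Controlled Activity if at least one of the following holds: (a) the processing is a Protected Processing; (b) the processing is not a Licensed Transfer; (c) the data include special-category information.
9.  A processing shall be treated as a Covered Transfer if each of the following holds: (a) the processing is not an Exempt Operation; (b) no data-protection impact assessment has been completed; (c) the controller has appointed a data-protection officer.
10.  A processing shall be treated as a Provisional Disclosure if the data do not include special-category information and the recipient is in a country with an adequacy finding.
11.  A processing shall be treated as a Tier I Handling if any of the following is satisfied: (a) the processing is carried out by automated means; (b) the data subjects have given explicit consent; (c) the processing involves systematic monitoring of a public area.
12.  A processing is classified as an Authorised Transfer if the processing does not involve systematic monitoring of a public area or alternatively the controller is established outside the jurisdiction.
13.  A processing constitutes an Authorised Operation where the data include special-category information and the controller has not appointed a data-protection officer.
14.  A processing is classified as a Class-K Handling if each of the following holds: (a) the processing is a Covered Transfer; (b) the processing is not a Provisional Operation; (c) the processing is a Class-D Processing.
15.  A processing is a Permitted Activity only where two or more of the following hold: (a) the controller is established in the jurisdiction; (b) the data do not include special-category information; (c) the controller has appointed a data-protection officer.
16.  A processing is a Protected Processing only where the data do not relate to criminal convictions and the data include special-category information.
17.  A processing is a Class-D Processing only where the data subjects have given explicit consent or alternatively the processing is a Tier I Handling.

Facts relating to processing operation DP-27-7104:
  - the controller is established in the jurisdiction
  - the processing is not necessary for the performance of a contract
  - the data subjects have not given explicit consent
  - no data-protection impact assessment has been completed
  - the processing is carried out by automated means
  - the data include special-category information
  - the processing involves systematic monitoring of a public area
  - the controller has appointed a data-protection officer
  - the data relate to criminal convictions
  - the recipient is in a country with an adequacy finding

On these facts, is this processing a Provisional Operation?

No

paragraph 5 — Primary Disclosure: the processing is necessary for the performance of a contract? no; the recipient is not in a country with an adequacy finding? no; the processing is not carried out by automated means? no — 0 of 3 hold (need ≥2) → not satisfied.
paragraph 15 — Permitted Activity: the controller is established in the jurisdiction? yes; the data do not include special-category information? no; the controller has appointed a data-protection officer? yes — 2 of 3 hold (need ≥2) → satisfied.
paragraph 1 — Controlled Disclosure: the data subjects have given explicit consent? no; the recipient is in a country with an adequacy finding? yes; the controller has appointed a data-protection officer? yes — 2 of 3 hold (need ≥2) → satisfied.
paragraph 3 — Provisional Operation: Primary Disclosure (paragraph 5)? no; not a Permitted Activity (paragraph 15)? no; not a Controlled Disclosure (paragraph 1)? no — 0 of 3 hold (need ≥2) → not satisfied.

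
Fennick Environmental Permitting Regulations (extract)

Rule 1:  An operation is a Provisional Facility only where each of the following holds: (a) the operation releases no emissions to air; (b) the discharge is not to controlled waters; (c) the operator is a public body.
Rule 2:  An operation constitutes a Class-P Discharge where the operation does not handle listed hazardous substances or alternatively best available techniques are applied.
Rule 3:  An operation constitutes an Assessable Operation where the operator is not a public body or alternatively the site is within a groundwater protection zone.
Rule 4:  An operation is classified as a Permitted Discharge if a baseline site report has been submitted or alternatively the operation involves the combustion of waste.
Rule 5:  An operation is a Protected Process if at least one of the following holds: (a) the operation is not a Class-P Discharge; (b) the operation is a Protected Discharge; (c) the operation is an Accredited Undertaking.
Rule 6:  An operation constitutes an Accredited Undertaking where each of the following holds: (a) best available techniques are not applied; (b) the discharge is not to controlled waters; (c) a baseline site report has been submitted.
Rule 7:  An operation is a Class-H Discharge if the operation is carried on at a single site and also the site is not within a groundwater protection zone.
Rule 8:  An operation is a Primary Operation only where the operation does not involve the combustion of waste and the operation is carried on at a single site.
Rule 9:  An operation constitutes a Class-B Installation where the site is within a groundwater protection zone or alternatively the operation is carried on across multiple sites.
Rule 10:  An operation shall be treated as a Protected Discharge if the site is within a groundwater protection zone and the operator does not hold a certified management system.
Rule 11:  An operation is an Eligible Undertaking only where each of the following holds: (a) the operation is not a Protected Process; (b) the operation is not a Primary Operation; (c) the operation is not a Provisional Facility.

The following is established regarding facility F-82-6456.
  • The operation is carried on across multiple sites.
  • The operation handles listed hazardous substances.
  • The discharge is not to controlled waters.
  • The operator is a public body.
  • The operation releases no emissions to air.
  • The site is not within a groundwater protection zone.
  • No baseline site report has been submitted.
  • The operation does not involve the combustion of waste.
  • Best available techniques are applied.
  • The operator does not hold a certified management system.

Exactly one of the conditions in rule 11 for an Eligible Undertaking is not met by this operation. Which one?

rule 2 — Class-P Discharge: [the operation does not handle listed hazardous substances? no] OR [best available techniques are applied? yes] → satisfied.
rule 10 — Protected Discharge: [the site is within a groundwater protection zone? no] AND [the operator does not hold a certified management system? yes] → not satisfied.
rule 6 — Accredited Undertaking: [best available techniques are not applied? no] AND [the discharge is not to controlled waters? yes] AND [a baseline site report has been submitted? no] → not satisfied.
rule 5 — Protected Process: [not a Class-P Discharge (rule 2)? no] OR [Protected Discharge (rule 10)? no] OR [Accredited Undertaking (rule 6)? no] → not satisfied.
rule 8 — Primary Operation: [the operation does not involve the combustion of waste? yes] AND [the operation is carried on at a single site? no] → not satisfied.
rule 1 — Provisional Facility: [the operation releases no emissions to air? yes] AND [the discharge is not to controlled waters? yes] AND [the operator is a public body? yes] → satisfied.
rule 11 — Eligible Undertaking: [not a Protected Process (rule 5)? yes] AND [not a Primary Operation (rule 8)? yes] AND [not a Provisional Facility (rule 1)? no] → not satisfied.

Provisional Facility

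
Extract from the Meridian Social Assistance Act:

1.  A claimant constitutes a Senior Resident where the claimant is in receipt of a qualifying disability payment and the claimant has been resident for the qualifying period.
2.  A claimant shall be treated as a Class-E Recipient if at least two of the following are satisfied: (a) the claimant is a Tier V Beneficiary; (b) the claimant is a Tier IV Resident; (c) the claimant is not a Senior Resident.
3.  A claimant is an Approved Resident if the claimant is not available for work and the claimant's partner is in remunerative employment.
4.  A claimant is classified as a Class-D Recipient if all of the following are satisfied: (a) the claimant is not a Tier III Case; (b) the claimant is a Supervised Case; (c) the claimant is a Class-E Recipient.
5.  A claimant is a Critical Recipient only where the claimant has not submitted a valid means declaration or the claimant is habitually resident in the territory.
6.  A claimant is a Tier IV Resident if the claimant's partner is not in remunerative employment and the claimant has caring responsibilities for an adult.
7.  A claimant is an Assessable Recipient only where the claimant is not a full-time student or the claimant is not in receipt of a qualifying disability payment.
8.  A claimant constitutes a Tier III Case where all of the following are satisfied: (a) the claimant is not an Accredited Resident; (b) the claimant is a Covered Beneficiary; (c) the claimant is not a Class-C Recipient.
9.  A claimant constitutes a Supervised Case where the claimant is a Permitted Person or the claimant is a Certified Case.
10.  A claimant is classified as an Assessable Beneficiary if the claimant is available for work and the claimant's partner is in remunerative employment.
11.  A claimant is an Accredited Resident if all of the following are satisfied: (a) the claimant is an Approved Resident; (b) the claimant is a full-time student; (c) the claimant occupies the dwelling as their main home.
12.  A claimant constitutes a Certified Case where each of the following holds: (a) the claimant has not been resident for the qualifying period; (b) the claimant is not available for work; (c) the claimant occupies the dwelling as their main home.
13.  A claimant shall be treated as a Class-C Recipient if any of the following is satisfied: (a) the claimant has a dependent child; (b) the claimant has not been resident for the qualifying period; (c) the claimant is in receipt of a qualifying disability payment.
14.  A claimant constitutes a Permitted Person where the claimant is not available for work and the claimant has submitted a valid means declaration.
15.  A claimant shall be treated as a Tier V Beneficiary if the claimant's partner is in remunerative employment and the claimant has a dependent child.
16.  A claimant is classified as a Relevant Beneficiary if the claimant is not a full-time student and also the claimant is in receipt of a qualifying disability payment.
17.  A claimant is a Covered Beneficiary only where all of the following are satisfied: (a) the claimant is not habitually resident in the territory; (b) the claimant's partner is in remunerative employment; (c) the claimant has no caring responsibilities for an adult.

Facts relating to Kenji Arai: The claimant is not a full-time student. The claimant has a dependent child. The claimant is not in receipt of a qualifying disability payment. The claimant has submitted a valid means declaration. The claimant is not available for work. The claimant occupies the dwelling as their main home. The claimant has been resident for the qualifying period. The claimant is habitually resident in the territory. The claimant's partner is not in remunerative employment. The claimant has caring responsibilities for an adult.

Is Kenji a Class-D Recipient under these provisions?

Yes

paragraph 3 — Approved Resident: [the claimant is not available for work? yes] AND [the claimant's partner is in remunerative employment? no] → not satisfied.
paragraph 11 — Accredited Resident: [Approved Resident (paragraph 3)? no] AND [the claimant is a full-time student? no] AND [the claimant occupies the dwelling as their main home? yes] → not satisfied.
paragraph 17 — Covered Beneficiary: [the claimant is not habitually resident in the territory? no] AND [the claimant's partner is in remunerative employment? no] AND [the claimant has no caring responsibilities for an adult? no] → not satisfied.
paragraph 13 — Class-C Recipient: [the claimant has a dependent child? yes] OR [the claimant has not been resident for the qualifying period? no] OR [the claimant is in receipt of a qualifying disability payment? no] → satisfied.
paragraph 8 — Tier III Case: [not an Accredited Resident (paragraph 11)? yes] AND [Covered Beneficiary (paragraph 17)? no] AND [not a Class-C Recipient (paragraph 13)? no] → not satisfied.
paragraph 14 — Permitted Person: [the claimant is not available for work? yes] AND [the claimant has submitted a valid means declaration? yes] → satisfied.
paragraph 12 — Certified Case: [the claimant has not been resident for the qualifying period? no] AND [the claimant is not available for work? yes] AND [the claimant occupies the dwelling as their main home? yes] → not satisfied.
paragraph 9 — Supervised Case: [Permitted Person (paragraph 14)? yes] OR [Certified Case (paragraph 12)? no] → satisfied.
paragraph 15 — Tier V Beneficiary: [the claimant's partner is in remunerative employment? no] AND [the claimant has a dependent child? yes] → not satisfied.
paragraph 6 — Tier IV Resident: [the claimant's partner is not in remunerative employment? yes] AND [the claimant has caring responsibilities for an adult? yes] → satisfied.
paragraph 1 — Senior Resident: [the claimant is in receipt of a qualifying disability payment? no] AND [the claimant has been resident for the qualifying period? yes] → not satisfied.
paragraph 2 — Class-E Recipient: Tier V Beneficiary (paragraph 15)? no; Tier IV Resident (paragraph 6)? yes; not a Senior Resident (paragraph 1)? yes — 2 of 3 hold (need ≥2) → satisfied.
paragraph 4 — Class-D Recipient: [not a Tier III Case (paragraph 8)? yes] AND [Supervised Case (paragraph 9)? yes] AND [Class-E Recipient (paragraph 2)? yes] → satisfied.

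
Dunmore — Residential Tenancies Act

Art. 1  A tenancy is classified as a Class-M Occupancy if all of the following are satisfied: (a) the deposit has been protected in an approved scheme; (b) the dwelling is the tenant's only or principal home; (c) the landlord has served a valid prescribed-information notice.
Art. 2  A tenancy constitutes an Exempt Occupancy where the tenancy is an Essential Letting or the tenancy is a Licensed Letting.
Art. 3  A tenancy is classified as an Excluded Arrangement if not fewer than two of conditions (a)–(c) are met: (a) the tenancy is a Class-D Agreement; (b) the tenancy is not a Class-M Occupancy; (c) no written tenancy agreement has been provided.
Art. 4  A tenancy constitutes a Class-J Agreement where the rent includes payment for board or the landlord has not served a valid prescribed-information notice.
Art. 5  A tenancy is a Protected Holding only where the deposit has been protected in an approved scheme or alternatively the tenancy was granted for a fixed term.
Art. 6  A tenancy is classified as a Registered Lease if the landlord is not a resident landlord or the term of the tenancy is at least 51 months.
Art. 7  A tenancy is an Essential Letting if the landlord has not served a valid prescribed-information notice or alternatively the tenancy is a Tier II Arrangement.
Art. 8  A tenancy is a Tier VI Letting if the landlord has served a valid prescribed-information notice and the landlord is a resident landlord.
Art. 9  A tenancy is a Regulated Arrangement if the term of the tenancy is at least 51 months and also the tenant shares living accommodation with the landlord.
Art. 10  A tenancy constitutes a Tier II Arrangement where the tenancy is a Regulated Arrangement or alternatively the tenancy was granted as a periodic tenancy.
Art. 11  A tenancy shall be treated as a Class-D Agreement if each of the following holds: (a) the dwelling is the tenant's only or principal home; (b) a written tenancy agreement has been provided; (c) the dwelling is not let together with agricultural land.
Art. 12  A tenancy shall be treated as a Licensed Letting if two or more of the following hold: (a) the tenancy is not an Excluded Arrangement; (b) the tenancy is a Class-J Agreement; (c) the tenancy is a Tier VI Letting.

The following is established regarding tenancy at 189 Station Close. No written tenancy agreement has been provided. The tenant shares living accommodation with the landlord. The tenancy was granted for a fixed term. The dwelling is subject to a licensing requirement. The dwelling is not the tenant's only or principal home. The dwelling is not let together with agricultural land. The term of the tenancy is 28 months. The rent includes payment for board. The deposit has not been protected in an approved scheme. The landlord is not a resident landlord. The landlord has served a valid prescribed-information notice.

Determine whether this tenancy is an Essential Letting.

article 9 — Regulated Arrangement: [term of the tenancy: 28 months ≥ 51 months? no] AND [the tenant shares living accommodation with the landlord? yes] → not satisfied.
article 10 — Tier II Arrangement: [Regulated Arrangement (article 9)? no] OR [the tenancy was granted as a periodic tenancy? no] → not satisfied.
article 7 — Essential Letting: [the landlord has not served a valid prescribed-information notice? no] OR [Tier II Arrangement (article 10)? no] → not satisfied.

No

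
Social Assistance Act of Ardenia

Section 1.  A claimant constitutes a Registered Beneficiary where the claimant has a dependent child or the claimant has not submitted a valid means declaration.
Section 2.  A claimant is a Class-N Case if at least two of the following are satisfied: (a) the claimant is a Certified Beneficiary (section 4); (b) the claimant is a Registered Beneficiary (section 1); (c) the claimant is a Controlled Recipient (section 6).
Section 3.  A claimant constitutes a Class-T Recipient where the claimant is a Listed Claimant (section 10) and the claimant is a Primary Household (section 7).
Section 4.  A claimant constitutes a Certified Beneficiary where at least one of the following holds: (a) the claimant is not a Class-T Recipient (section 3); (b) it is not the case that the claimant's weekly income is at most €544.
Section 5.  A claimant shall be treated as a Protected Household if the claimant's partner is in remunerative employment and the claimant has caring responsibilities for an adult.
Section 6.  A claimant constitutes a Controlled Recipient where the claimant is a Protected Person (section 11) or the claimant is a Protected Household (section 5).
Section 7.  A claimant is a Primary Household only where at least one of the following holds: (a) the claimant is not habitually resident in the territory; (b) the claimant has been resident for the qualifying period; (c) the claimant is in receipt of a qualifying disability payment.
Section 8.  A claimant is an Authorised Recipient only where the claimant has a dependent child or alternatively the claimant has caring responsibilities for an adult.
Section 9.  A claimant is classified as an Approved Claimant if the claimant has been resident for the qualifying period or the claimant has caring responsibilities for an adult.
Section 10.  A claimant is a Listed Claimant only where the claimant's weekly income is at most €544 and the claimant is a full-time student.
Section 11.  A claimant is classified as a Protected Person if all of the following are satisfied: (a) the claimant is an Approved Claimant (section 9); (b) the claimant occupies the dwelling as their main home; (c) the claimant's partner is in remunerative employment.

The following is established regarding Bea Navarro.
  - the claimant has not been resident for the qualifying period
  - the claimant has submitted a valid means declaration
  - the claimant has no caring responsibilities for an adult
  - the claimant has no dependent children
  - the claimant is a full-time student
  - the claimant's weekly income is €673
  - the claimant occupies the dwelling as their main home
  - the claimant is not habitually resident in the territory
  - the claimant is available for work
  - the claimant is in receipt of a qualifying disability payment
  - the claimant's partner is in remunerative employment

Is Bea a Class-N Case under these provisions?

section 10 — Listed Claimant: [claimant's weekly income: €673 ≤ €544? no] AND [the claimant is a full-time student? yes] → not satisfied.
section 7 — Primary Household: [the claimant is not habitually resident in the territory? yes] OR [the claimant has been resident for the qualifying period? no] OR [the claimant is in receipt of a qualifying disability payment? yes] → satisfied.
section 3 — Class-T Recipient: [Listed Claimant (section 10)? no] AND [Primary Household (section 7)? yes] → not satisfied.
section 4 — Certified Beneficiary: [not a Class-T Recipient (section 3)? yes] OR [claimant's weekly income: €673 ≤ €544? no, so negated condition yes] → satisfied.
section 1 — Registered Beneficiary: [the claimant has a dependent child? no] OR [the claimant has not submitted a valid means declaration? no] → not satisfied.
section 9 — Approved Claimant: [the claimant has been resident for the qualifying period? no] OR [the claimant has caring responsibilities for an adult? no] → not satisfied.
section 11 — Protected Person: [Approved Claimant (section 9)? no] AND [the claimant occupies the dwelling as their main home? yes] AND [the claimant's partner is in remunerative employment? yes] → not satisfied.
section 5 — Protected Household: [the claimant's partner is in remunerative employment? yes] AND [the claimant has caring responsibilities for an adult? no] → not satisfied.
section 6 — Controlled Recipient: [Protected Person (section 11)? no] OR [Protected Household (section 5)? no] → not satisfied.
section 2 — Class-N Case: Certified Beneficiary (section 4)? yes; Registered Beneficiary (section 1)? no; Controlled Recipient (section 6)? no — 1 of 3 hold (need ≥2) → not satisfied.

No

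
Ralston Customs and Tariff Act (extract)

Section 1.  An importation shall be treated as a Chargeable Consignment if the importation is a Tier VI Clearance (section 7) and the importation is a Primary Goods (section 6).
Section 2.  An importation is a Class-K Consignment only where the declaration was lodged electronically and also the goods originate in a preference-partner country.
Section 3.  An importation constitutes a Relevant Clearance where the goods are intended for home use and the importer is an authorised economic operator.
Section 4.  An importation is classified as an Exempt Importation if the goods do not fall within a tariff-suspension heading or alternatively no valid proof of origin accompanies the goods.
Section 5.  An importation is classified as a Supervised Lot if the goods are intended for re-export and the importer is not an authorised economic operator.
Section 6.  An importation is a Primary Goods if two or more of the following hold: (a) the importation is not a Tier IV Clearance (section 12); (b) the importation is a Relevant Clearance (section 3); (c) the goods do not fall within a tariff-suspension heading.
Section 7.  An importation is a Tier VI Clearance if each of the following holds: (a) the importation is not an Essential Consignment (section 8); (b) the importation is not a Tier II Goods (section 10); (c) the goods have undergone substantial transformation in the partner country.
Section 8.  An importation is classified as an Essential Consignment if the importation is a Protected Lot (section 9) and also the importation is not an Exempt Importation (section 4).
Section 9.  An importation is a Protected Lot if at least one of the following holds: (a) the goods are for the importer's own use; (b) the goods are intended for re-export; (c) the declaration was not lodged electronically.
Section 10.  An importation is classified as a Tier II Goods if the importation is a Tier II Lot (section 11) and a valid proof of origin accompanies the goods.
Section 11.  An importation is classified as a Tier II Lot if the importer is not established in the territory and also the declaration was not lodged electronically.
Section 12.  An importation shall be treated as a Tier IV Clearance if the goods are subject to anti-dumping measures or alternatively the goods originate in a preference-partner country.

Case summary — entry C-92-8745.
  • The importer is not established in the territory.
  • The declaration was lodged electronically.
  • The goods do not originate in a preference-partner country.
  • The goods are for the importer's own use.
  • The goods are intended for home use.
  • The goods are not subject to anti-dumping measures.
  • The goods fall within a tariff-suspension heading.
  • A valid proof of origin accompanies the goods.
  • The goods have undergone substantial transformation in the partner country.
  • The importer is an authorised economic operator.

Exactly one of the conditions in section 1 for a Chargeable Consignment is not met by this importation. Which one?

Tier VI Clearance

section 9 — Protected Lot: [the goods are for the importer's own use? yes] OR [the goods are intended for re-export? no] OR [the declaration was not lodged electronically? no] → satisfied.
section 4 — Exempt Importation: [the goods do not fall within a tariff-suspension heading? no] OR [no valid proof of origin accompanies the goods? no] → not satisfied.
section 8 — Essential Consignment: [Protected Lot (section 9)? yes] AND [not an Exempt Importation (section 4)? yes] → satisfied.
section 11 — Tier II Lot: [the importer is not established in the territory? yes] AND [the declaration was not lodged electronically? no] → not satisfied.
section 10 — Tier II Goods: [Tier II Lot (section 11)? no] AND [a valid proof of origin accompanies the goods? yes] → not satisfied.
section 7 — Tier VI Clearance: [not an Essential Consignment (section 8)? no] AND [not a Tier II Goods (section 10)? yes] AND [the goods have undergone substantial transformation in the partner country? yes] → not satisfied.
section 12 — Tier IV Clearance: [the goods are subject to anti-dumping measures? no] OR [the goods originate in a preference-partner country? no] → not satisfied.
section 3 — Relevant Clearance: [the goods are intended for home use? yes] AND [the importer is an authorised economic operator? yes] → satisfied.
section 6 — Primary Goods: not a Tier IV Clearance (section 12)? yes; Relevant Clearance (section 3)? yes; the goods do not fall within a tariff-suspension heading? no — 2 of 3 hold (need ≥2) → satisfied.
section 1 — Chargeable Consignment: [Tier VI Clearance (section 7)? no] AND [Primary Goods (section 6)? yes] → not satisfied.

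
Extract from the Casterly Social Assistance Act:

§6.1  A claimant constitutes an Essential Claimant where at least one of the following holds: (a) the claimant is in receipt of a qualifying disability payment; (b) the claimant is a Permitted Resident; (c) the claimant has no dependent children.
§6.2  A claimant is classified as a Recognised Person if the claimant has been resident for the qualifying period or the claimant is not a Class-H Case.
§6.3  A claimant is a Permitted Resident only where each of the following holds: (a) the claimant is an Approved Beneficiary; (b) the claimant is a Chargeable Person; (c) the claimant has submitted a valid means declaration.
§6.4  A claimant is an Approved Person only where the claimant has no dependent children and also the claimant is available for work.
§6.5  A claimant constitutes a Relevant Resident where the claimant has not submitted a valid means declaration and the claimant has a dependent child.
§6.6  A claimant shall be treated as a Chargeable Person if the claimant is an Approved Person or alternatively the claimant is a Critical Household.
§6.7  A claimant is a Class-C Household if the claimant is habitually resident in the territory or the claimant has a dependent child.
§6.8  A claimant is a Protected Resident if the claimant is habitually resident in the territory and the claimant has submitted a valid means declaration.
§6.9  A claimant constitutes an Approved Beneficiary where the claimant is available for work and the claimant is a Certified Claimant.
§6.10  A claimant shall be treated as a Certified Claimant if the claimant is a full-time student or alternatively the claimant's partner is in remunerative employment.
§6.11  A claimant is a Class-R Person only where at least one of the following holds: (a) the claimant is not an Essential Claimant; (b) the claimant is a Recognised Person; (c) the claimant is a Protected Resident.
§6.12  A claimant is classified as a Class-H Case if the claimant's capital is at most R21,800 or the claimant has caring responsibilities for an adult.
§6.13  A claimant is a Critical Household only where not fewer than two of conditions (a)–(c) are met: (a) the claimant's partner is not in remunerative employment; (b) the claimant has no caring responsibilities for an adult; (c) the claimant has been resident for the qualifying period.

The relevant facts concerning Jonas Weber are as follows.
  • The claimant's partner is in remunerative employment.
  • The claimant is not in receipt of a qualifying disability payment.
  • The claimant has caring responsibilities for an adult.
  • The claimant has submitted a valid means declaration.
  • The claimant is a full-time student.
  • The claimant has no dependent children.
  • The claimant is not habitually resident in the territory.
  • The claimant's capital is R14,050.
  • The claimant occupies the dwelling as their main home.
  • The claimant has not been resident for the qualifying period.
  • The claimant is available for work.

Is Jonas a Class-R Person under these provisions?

Under §6.10: the claimant is a full-time student? yes; or the claimant's partner is in remunerative employment? yes. So the claimant is a Certified Claimant.
Under §6.9: the claimant is available for work? yes; and Certified Claimant (§6.10)? yes. So the claimant is an Approved Beneficiary.
Under §6.4: the claimant has no dependent children? yes; and the claimant is available for work? yes. So the claimant is an Approved Person.
Under §6.13: the claimant's partner is not in remunerative employment? no; the claimant has no caring responsibilities for an adult? no; the claimant has been resident for the qualifying period? no — 0 of 3 hold (need ≥2) → not satisfied.
Under §6.6: Approved Person (§6.4)? yes; or Critical Household (§6.13)? no. So the claimant is a Chargeable Person.
Under §6.3: Approved Beneficiary (§6.9)? yes; and Chargeable Person (§6.6)? yes; and the claimant has submitted a valid means declaration? yes. So the claimant is a Permitted Resident.
Under §6.1: the claimant is in receipt of a qualifying disability payment? no; or Permitted Resident (§6.3)? yes; or the claimant has no dependent children? yes. So the claimant is an Essential Claimant.
Under §6.12: claimant's capital: R14,050 ≤ R21,800? yes; or the claimant has caring responsibilities for an adult? yes. So the claimant is a Class-H Case.
Under §6.2: the claimant has been resident for the qualifying period? no; or not a Class-H Case (§6.12)? no. So the claimant is not a Recognised Person.
Under §6.8: the claimant is habitually resident in the territory? no; and the claimant has submitted a valid means declaration? yes. So the claimant is not a Protected Resident.
Under §6.11: not an Essential Claimant (§6.1)? no; or Recognised Person (§6.2)? no; or Protected Resident (§6.8)? no. So the claimant is not a Class-R Person.

No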